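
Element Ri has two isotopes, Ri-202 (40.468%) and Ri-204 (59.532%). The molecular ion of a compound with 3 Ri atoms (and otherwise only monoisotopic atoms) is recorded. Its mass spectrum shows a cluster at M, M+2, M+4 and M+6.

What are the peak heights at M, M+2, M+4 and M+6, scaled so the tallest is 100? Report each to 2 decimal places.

The 3 Ri atoms are independent, so intensities follow the terms of (0.40468 + 0.59532)^3.
P(M) = 0.40468^3 = 0.066273
P(M+2) = 3 × 0.40468^2 × 0.59532^1 = 0.292479
P(M+4) = 3 × 0.40468^1 × 0.59532^2 = 0.430263
P(M+6) = 0.59532^3 = 0.210985
The M+4 peak is largest (0.430263); scaling to 100 gives 15.40 : 67.98 : 100.00 : 49.04.

15.40 : 67.98 : 100.00 : 49.04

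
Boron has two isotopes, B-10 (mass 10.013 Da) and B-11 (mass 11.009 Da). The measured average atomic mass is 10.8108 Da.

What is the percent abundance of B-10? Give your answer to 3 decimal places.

With x = fraction of B-10 (so B-11 is 1 − x):
10.013·x + 11.009·(1 − x) = 10.8108
(10.013 − 11.009)·x = 10.8108 − 11.009
x = -0.1982 / -0.996 = 0.19900 → 19.900% B-10, 80.100% B-11.

19.900%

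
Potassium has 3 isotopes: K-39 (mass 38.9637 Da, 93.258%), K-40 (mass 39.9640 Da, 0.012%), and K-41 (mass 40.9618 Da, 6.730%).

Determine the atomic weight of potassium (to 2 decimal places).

Average mass = Σ (abundance × isotope mass) = 0.93258 × 38.9637 + 0.00012 × 39.9640 + 0.06730 × 40.9618
= 36.33677 + 0.00480 + 2.75673 = 39.09830 Da

39.10 Da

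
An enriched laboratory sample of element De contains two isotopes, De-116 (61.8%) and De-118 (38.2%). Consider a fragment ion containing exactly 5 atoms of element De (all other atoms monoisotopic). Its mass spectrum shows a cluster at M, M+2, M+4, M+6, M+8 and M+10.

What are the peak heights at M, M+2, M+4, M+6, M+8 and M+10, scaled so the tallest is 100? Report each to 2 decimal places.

Each De atom is independently De-116 (p = 0.618) or De-118 (q = 0.382); the cluster is the binomial expansion (p + q)^5.
P(M) = 0.618^5 = 0.090145
P(M+2) = 5 × 0.618^4 × 0.382^1 = 0.278604
P(M+4) = 10 × 0.618^3 × 0.382^2 = 0.344423
P(M+6) = 10 × 0.618^2 × 0.382^3 = 0.212896
P(M+8) = 5 × 0.618^1 × 0.382^4 = 0.065798
P(M+10) = 0.382^5 = 0.008134
The M+4 peak is largest (0.344423); scaling to 100 gives 26.17 : 80.89 : 100.00 : 61.81 : 19.10 : 2.36.

26.17 : 80.89 : 100.00 : 61.81 : 19.10 : 2.36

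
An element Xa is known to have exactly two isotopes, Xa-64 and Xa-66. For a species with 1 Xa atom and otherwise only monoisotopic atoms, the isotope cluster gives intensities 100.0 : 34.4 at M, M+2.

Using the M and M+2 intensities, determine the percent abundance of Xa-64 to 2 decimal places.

74.40%

If p is the fraction of Xa that is Xa-64, then I(M+2)/I(M) = [C(1,1)·p^0·(1−p)] / p^1 = 1·(1−p)/p = 34.4/100.0 = 0.3440
(1−p)/p = 0.3440/1 = 0.3440  ⇒  p = 1/(1 + 0.3440) = 0.7440
Xa-64: 74.40%, Xa-66: 25.60%.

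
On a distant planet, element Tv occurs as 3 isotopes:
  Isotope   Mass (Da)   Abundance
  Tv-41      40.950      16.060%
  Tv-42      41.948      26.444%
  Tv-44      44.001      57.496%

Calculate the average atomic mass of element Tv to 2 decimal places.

42.97 Da

Weight each isotope mass by its fractional abundance: 0.16060 × 40.950 + 0.26444 × 41.948 + 0.57496 × 44.001
= 6.5766 + 11.0927 + 25.2988 = 42.9681 Da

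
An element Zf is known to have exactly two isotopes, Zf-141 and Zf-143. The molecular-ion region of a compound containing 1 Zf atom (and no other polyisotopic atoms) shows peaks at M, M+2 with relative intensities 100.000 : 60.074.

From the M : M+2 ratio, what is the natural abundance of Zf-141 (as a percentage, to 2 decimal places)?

Write p for the Zf-141 fraction. I(M+2)/I(M) = [C(1,1)·p^0·(1−p)] / p^1 = 1·(1−p)/p = 60.074/100.000 = 0.6007
(1−p)/p = 0.6007/1 = 0.6007  ⇒  p = 1/(1 + 0.6007) = 0.6247
Zf-141: 62.47%, Zf-143: 37.53%.

62.47%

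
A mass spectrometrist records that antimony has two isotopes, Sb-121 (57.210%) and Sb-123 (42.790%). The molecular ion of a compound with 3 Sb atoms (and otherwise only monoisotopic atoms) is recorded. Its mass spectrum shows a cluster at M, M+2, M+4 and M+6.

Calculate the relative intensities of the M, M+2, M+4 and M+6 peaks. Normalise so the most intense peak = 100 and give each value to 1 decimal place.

Each Sb atom is independently Sb-121 (p = 0.57210) or Sb-123 (q = 0.42790); the cluster is the binomial expansion (p + q)^3.
P(M) = 0.57210^3 = 0.187247
P(M+2) = 3 × 0.57210^2 × 0.42790^1 = 0.420153
P(M+4) = 3 × 0.57210^1 × 0.42790^2 = 0.314252
P(M+6) = 0.42790^3 = 0.078348
The M+2 peak is largest (0.420153); scaling to 100 gives 44.6 : 100.0 : 74.8 : 18.6.

44.6 : 100.0 : 74.8 : 18.6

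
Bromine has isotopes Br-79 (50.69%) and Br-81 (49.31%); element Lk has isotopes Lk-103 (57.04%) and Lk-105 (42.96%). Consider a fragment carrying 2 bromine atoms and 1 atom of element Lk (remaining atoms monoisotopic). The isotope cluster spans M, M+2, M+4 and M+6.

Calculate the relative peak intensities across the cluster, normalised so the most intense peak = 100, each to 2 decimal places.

37.05 : 100.00 : 89.36 : 26.41

Bromine pattern (n=2): 0.25694761 : 0.49990478 : 0.24314761
Element Lk pattern (n=1): 0.5704 : 0.4296
Convolve the two distributions (both contribute in 2-u steps):
  M: 0.25694761×0.5704 = 0.146563
  M+2: 0.25694761×0.4296 + 0.49990478×0.5704 = 0.395530
  M+4: 0.49990478×0.4296 + 0.24314761×0.5704 = 0.353450
  M+6: 0.24314761×0.4296 = 0.104456
Scale to base peak (0.395530) = 100: 37.05 : 100.00 : 89.36 : 26.41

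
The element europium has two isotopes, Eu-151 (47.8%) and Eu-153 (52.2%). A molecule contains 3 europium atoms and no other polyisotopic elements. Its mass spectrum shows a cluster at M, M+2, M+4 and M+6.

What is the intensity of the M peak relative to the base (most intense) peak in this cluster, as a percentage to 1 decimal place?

28.0%

Term probabilities: M 0.1092, M+2 0.3578, M+4 0.3907, M+6 0.1422. Base peak = M+4.
P(M+4) = C(3,2) × 0.478^1 × 0.522^2 = 3 × 0.4780 × 0.272484 = 0.390742 (base)
P(M) = C(3,0) × 0.478^3 × 0.522^0 = 1 × 0.10921535 × 1.0000 = 0.109215
Relative intensity = 0.109215 / 0.390742 × 100 = 28.0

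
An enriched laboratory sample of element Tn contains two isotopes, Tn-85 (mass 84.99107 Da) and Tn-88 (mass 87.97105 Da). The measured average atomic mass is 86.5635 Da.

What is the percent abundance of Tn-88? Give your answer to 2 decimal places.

52.77%

With x = fraction of Tn-85 (so Tn-88 is 1 − x):
84.99107·x + 87.97105·(1 − x) = 86.5635
(84.99107 − 87.97105)·x = 86.5635 − 87.97105
x = -1.40755 / -2.97998 = 0.47234 → 47.23% Tn-85, 52.77% Tn-88.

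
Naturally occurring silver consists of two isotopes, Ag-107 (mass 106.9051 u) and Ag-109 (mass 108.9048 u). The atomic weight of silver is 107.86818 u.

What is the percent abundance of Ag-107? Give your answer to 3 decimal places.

With x = fraction of Ag-107 (so Ag-109 is 1 − x):
106.9051·x + 108.9048·(1 − x) = 107.86818
(106.9051 − 108.9048)·x = 107.86818 − 108.9048
x = -1.03662 / -1.9997 = 0.51839 → 51.839% Ag-107, 48.161% Ag-109.

51.839%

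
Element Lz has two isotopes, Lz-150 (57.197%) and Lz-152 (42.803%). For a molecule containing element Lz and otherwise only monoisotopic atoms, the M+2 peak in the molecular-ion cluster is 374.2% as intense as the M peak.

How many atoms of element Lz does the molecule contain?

With n Lz atoms, P(M+2)/P(M) = C(n,1)·p^(n−1)q / p^n = n·q/p = n · 0.42803/0.57197.
n = 3.742 × 0.57197/0.42803 = 5.00 ≈ 5

5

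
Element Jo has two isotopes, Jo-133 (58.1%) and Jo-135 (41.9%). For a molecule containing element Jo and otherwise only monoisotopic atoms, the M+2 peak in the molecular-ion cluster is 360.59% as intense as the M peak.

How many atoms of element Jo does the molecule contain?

For n independent Jo atoms, I(M+2)/I(M) = n · (abundance Jo-135) / (abundance Jo-133) = n · 0.419/0.581.
n = 3.6059 × 0.581/0.419 = 5.00 ≈ 5

5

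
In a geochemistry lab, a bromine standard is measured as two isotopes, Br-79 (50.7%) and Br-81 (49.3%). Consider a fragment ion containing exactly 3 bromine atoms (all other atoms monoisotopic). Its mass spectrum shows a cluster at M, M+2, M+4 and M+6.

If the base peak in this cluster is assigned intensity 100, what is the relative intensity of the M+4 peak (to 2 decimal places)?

97.24

Term probabilities: M 0.1303, M+2 0.3802, M+4 0.3697, M+6 0.1198. Base peak = M+2.
P(M+2) = C(3,1) × 0.507^2 × 0.493^1 = 3 × 0.257049 × 0.4930 = 0.380175 (base)
P(M+4) = C(3,2) × 0.507^1 × 0.493^2 = 3 × 0.5070 × 0.243049 = 0.369678
Relative intensity = 0.369678 / 0.380175 × 100 = 97.24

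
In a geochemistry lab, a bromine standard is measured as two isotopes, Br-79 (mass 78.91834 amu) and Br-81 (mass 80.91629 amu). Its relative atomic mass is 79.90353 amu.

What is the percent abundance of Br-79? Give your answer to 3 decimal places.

With x = fraction of Br-79 (so Br-81 is 1 − x):
78.91834·x + 80.91629·(1 − x) = 79.90353
(78.91834 − 80.91629)·x = 79.90353 − 80.91629
x = -1.01276 / -1.99795 = 0.50690 → 50.690% Br-79, 49.310% Br-81.

50.690%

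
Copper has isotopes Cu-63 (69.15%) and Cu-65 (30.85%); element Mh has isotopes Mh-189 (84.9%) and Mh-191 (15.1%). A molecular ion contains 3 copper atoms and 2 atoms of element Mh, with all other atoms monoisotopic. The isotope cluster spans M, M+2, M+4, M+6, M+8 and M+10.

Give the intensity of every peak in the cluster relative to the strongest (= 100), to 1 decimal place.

Copper pattern (n=3): 0.33065611 : 0.44254842 : 0.19743483 : 0.02936064
Element Mh pattern (n=2): 0.720801 : 0.256398 : 0.022801
Convolve the two distributions (both contribute in 2-u steps):
  M: 0.33065611×0.720801 = 0.238337
  M+2: 0.33065611×0.256398 + 0.44254842×0.720801 = 0.403769
  M+4: 0.33065611×0.022801 + 0.44254842×0.256398 + 0.19743483×0.720801 = 0.263319
  M+6: 0.44254842×0.022801 + 0.19743483×0.256398 + 0.02936064×0.720801 = 0.081876
  M+8: 0.19743483×0.022801 + 0.02936064×0.256398 = 0.012030
  M+10: 0.02936064×0.022801 = 0.000669
Scale to base peak (0.403769) = 100: 59.0 : 100.0 : 65.2 : 20.3 : 3.0 : 0.2

59.0 : 100.0 : 65.2 : 20.3 : 3.0 : 0.2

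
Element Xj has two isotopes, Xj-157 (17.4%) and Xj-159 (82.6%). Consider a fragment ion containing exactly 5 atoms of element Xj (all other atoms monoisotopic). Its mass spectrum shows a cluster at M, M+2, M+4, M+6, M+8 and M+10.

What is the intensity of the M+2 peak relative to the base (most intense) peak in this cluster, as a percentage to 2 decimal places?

0.93%

(0.174 + 0.826)^5 gives M 0.0002, M+2 0.0038, M+4 0.0359, M+6 0.1706, M+8 0.4050, M+10 0.3845; the largest is M+8.
P(M+8) = C(5,4) × 0.174^1 × 0.826^4 = 5 × 0.1740 × 0.46550054 = 0.404985 (base)
P(M+2) = C(5,1) × 0.174^4 × 0.826^1 = 5 × 0.00091664 × 0.8260 = 0.003786
Relative intensity = 0.003786 / 0.404985 × 100 = 0.93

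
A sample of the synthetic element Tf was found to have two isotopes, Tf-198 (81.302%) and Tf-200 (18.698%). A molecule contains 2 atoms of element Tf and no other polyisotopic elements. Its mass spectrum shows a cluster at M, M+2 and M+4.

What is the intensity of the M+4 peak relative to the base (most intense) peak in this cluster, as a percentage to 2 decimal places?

5.29%

(0.81302 + 0.18698)^2 gives M 0.6610, M+2 0.3040, M+4 0.0350; the largest is M.
P(M) = C(2,0) × 0.81302^2 × 0.18698^0 = 1 × 0.66100152 × 1.0000 = 0.661002 (base)
P(M+4) = C(2,2) × 0.81302^0 × 0.18698^2 = 1 × 1.0000 × 0.03496152 = 0.034962
Relative intensity = 0.034962 / 0.661002 × 100 = 5.29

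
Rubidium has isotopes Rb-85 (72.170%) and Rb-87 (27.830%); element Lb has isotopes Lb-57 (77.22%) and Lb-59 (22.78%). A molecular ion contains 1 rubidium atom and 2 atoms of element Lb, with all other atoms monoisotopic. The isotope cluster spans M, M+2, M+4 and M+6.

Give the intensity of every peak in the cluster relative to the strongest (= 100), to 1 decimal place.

100.0 : 97.6 : 31.5 : 3.4

Rubidium pattern (n=1): 0.7217 : 0.2783
Element Lb pattern (n=2): 0.59629284 : 0.35181432 : 0.05189284
Convolve the two distributions (both contribute in 2-u steps):
  M: 0.7217×0.59629284 = 0.430345
  M+2: 0.7217×0.35181432 + 0.2783×0.59629284 = 0.419853
  M+4: 0.7217×0.05189284 + 0.2783×0.35181432 = 0.135361
  M+6: 0.2783×0.05189284 = 0.014442
Scale to base peak (0.430345) = 100: 100.0 : 97.6 : 31.5 : 3.4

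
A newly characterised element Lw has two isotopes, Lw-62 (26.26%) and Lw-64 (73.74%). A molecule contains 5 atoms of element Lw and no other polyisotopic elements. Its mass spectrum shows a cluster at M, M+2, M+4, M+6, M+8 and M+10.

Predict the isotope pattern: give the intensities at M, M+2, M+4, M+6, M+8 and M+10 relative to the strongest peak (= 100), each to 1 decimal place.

Each Lw atom is independently Lw-62 (p = 0.2626) or Lw-64 (q = 0.7374); the cluster is the binomial expansion (p + q)^5.
P(M) = 0.2626^5 = 0.001249
P(M+2) = 5 × 0.2626^4 × 0.7374^1 = 0.017533
P(M+4) = 10 × 0.2626^3 × 0.7374^2 = 0.098467
P(M+6) = 10 × 0.2626^2 × 0.7374^3 = 0.276502
P(M+8) = 5 × 0.2626^1 × 0.7374^4 = 0.388219
P(M+10) = 0.7374^5 = 0.218030
The M+8 peak is largest (0.388219); scaling to 100 gives 0.3 : 4.5 : 25.4 : 71.2 : 100.0 : 56.2.

0.3 : 4.5 : 25.4 : 71.2 : 100.0 : 56.2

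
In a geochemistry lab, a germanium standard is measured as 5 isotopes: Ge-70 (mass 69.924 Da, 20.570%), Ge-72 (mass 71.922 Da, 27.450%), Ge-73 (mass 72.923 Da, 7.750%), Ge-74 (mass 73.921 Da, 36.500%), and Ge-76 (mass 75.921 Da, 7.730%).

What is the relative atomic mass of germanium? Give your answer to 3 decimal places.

72.627 Da

The abundance-weighted mean is 0.20570 × 69.924 + 0.27450 × 71.922 + 0.07750 × 72.923 + 0.36500 × 73.921 + 0.07730 × 75.921
= 14.3834 + 19.7426 + 5.6515 + 26.9812 + 5.8687 = 72.6274 Da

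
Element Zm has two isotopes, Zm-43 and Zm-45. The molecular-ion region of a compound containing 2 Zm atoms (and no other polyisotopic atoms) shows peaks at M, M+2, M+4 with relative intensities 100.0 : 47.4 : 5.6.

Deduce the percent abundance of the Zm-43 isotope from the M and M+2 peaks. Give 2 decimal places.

Write p for the Zm-43 fraction. I(M+2)/I(M) = [C(2,1)·p^1·(1−p)] / p^2 = 2·(1−p)/p = 47.4/100.0 = 0.4740
(1−p)/p = 0.4740/2 = 0.2370  ⇒  p = 1/(1 + 0.2370) = 0.8084
Zm-43: 80.84%, Zm-45: 19.16%.

80.84%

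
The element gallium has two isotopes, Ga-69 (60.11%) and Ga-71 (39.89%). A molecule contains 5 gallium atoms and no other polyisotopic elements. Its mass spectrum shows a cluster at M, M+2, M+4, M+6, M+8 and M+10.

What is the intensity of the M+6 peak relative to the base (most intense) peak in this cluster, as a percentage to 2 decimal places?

Binomial terms of (0.6011 + 0.3989)^5: M 0.0785, M+2 0.2604, M+4 0.3456, M+6 0.2293, M+8 0.0761, M+10 0.0101 → M+4 is the base peak.
P(M+4) = C(5,2) × 0.6011^3 × 0.3989^2 = 10 × 0.21719018 × 0.15912121 = 0.345596 (base)
P(M+6) = C(5,3) × 0.6011^2 × 0.3989^3 = 10 × 0.36132121 × 0.06347345 = 0.229343
Relative intensity = 0.229343 / 0.345596 × 100 = 66.36

66.36%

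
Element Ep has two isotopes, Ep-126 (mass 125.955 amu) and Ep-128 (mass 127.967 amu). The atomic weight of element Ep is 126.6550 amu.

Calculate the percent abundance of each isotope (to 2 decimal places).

Writing the weighted mean with unknown fraction x of Ep-126:
125.955·x + 127.967·(1 − x) = 126.6550
(125.955 − 127.967)·x = 126.6550 − 127.967
x = -1.3120 / -2.012 = 0.65209 → 65.21% Ep-126, 34.79% Ep-128.

Ep-126: 65.21%, Ep-128: 34.79%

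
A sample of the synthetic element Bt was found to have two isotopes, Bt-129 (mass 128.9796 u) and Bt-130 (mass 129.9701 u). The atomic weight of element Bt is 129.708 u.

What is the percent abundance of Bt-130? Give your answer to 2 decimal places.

Let x be the fractional abundance of Bt-129; then Bt-130 has abundance 1 − x.
128.9796·x + 129.9701·(1 − x) = 129.708
(128.9796 − 129.9701)·x = 129.708 − 129.9701
x = -0.2621 / -0.9905 = 0.26461 → 26.46% Bt-129, 73.54% Bt-130.

73.54%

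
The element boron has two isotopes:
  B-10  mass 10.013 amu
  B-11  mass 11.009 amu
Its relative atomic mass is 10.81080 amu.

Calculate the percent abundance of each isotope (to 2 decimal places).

With x = fraction of B-10 (so B-11 is 1 − x):
10.013·x + 11.009·(1 − x) = 10.81080
(10.013 − 11.009)·x = 10.81080 − 11.009
x = -0.19820 / -0.996 = 0.19900 → 19.90% B-10, 80.10% B-11.

B-10: 19.90%, B-11: 80.10%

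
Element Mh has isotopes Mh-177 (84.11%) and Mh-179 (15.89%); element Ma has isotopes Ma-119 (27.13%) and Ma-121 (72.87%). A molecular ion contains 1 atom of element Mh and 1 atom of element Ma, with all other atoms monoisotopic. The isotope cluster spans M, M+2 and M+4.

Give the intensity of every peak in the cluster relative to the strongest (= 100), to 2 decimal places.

34.78 : 100.00 : 17.65

Element Mh pattern (n=1): 0.8411 : 0.1589
Element Ma pattern (n=1): 0.2713 : 0.7287
Convolve the two distributions (both contribute in 2-u steps):
  M: 0.8411×0.2713 = 0.228190
  M+2: 0.8411×0.7287 + 0.1589×0.2713 = 0.656019
  M+4: 0.1589×0.7287 = 0.115790
Scale to base peak (0.656019) = 100: 34.78 : 100.00 : 17.65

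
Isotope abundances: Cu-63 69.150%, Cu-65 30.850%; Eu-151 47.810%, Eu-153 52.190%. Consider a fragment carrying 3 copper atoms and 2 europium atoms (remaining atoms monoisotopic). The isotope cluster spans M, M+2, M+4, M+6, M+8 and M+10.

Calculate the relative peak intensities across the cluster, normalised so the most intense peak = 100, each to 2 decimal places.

21.23 : 74.76 : 100.00 : 63.41 : 19.22 : 2.25

Copper pattern (n=3): 0.33065611 : 0.44254842 : 0.19743483 : 0.02936064
Europium pattern (n=2): 0.22857961 : 0.49904078 : 0.27237961
Convolve the two distributions (both contribute in 2-u steps):
  M: 0.33065611×0.22857961 = 0.075581
  M+2: 0.33065611×0.49904078 + 0.44254842×0.22857961 = 0.266168
  M+4: 0.33065611×0.27237961 + 0.44254842×0.49904078 + 0.19743483×0.22857961 = 0.356043
  M+6: 0.44254842×0.27237961 + 0.19743483×0.49904078 + 0.02936064×0.22857961 = 0.225780
  M+8: 0.19743483×0.27237961 + 0.02936064×0.49904078 = 0.068429
  M+10: 0.02936064×0.27237961 = 0.007997
Scale to base peak (0.356043) = 100: 21.23 : 74.76 : 100.00 : 63.41 : 19.22 : 2.25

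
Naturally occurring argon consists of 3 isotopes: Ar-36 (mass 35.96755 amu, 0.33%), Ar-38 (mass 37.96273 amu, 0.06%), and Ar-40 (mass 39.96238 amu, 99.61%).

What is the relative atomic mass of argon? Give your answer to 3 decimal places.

39.948 amu

Weight each isotope mass by its fractional abundance: 0.0033 × 35.96755 + 0.0006 × 37.96273 + 0.9961 × 39.96238
= 0.118693 + 0.022778 + 39.806527 = 39.947998 amu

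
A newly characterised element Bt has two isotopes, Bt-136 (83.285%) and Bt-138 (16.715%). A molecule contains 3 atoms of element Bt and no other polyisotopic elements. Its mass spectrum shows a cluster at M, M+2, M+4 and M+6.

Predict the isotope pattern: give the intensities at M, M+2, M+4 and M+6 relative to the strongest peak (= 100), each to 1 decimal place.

Each Bt atom is independently Bt-136 (p = 0.83285) or Bt-138 (q = 0.16715); the cluster is the binomial expansion (p + q)^3.
P(M) = 0.83285^3 = 0.577697
P(M+2) = 3 × 0.83285^2 × 0.16715^1 = 0.347825
P(M+4) = 3 × 0.83285^1 × 0.16715^2 = 0.069807
P(M+6) = 0.16715^3 = 0.004670
The M peak is largest (0.577697); scaling to 100 gives 100.0 : 60.2 : 12.1 : 0.8.

100.0 : 60.2 : 12.1 : 0.8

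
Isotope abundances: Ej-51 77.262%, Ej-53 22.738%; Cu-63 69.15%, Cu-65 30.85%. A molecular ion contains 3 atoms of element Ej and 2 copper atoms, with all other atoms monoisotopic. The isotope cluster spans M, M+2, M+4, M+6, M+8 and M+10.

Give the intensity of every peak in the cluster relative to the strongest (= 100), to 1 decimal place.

Element Ej pattern (n=3): 0.46120907 : 0.40719779 : 0.11983722 : 0.01175592
Copper pattern (n=2): 0.47817225 : 0.4266555 : 0.09517225
Convolve the two distributions (both contribute in 2-u steps):
  M: 0.46120907×0.47817225 = 0.220537
  M+2: 0.46120907×0.4266555 + 0.40719779×0.47817225 = 0.391488
  M+4: 0.46120907×0.09517225 + 0.40719779×0.4266555 + 0.11983722×0.47817225 = 0.274930
  M+6: 0.40719779×0.09517225 + 0.11983722×0.4266555 + 0.01175592×0.47817225 = 0.095504
  M+8: 0.11983722×0.09517225 + 0.01175592×0.4266555 = 0.016421
  M+10: 0.01175592×0.09517225 = 0.001119
Scale to base peak (0.391488) = 100: 56.3 : 100.0 : 70.2 : 24.4 : 4.2 : 0.3

56.3 : 100.0 : 70.2 : 24.4 : 4.2 : 0.3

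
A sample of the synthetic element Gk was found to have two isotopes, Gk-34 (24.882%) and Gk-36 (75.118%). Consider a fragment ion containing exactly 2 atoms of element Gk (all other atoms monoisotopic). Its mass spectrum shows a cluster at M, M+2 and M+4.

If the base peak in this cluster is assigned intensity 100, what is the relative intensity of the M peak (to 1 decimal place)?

Term probabilities: M 0.0619, M+2 0.3738, M+4 0.5643. Base peak = M+4.
P(M+4) = C(2,2) × 0.24882^0 × 0.75118^2 = 1 × 1.0000 × 0.56427139 = 0.564271 (base)
P(M) = C(2,0) × 0.24882^2 × 0.75118^0 = 1 × 0.06191139 × 1.0000 = 0.061911
Relative intensity = 0.061911 / 0.564271 × 100 = 11.0

11.0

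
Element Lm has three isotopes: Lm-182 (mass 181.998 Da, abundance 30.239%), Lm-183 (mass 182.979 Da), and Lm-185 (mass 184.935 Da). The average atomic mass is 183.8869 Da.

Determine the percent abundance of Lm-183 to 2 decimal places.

Let x and y be the fractions of Lm-183 and Lm-185. Then x + y = 1 − 0.30239 = 0.69761 and 182.979x + 184.935y = 183.8869 − 0.30239×181.998 = 128.85252478.
Substituting: 182.979x + 184.935(0.69761 − x) = 128.85252478
(182.979 − 184.935)x = -0.15998057  ⇒  x = 0.08179, y = 0.61582
Lm-183: 8.18%, Lm-185: 61.58%.

8.18%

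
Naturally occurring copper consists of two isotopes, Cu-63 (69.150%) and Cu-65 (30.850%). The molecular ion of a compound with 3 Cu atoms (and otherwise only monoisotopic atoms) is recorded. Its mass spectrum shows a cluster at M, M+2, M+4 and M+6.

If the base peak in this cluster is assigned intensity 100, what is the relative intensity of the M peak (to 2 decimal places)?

74.72

Term probabilities: M 0.3307, M+2 0.4425, M+4 0.1974, M+6 0.0294. Base peak = M+2.
P(M+2) = C(3,1) × 0.69150^2 × 0.30850^1 = 3 × 0.47817225 × 0.3085 = 0.442548 (base)
P(M) = C(3,0) × 0.69150^3 × 0.30850^0 = 1 × 0.33065611 × 1.0000 = 0.330656
Relative intensity = 0.330656 / 0.442548 × 100 = 74.72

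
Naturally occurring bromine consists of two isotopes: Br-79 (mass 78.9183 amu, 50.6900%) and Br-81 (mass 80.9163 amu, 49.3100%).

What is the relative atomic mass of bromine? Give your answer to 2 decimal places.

The abundance-weighted mean is 0.506900 × 78.9183 + 0.493100 × 80.9163
= 40.00369 + 39.89983 = 79.90352 amu

79.90 amu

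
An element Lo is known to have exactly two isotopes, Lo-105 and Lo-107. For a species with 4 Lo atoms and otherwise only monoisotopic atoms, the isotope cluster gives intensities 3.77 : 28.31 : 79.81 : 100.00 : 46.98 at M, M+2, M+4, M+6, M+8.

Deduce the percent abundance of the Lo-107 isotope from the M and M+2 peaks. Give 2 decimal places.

65.25%

If p is the fraction of Lo that is Lo-105, then I(M+2)/I(M) = [C(4,1)·p^3·(1−p)] / p^4 = 4·(1−p)/p = 28.31/3.77 = 7.5093
(1−p)/p = 7.5093/4 = 1.8773  ⇒  p = 1/(1 + 1.8773) = 0.3475
Lo-105: 34.75%, Lo-107: 65.25%.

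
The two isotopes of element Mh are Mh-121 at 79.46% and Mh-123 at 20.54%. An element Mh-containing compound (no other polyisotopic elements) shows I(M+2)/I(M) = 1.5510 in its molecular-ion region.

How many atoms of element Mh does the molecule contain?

6

With n Mh atoms, P(M+2)/P(M) = C(n,1)·p^(n−1)q / p^n = n·q/p = n · 0.2054/0.7946.
n = 1.5510 × 0.7946/0.2054 = 6.00 ≈ 6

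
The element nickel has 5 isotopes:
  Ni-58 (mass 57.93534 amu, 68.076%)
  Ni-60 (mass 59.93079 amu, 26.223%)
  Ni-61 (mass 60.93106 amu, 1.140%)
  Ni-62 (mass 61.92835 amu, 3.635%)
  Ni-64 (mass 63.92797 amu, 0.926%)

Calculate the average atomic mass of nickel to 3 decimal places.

58.693 amu

The abundance-weighted mean is 0.68076 × 57.93534 + 0.26223 × 59.93079 + 0.01140 × 60.93106 + 0.03635 × 61.92835 + 0.00926 × 63.92797
= 39.440062 + 15.715651 + 0.694614 + 2.251096 + 0.591973 = 58.693396 amu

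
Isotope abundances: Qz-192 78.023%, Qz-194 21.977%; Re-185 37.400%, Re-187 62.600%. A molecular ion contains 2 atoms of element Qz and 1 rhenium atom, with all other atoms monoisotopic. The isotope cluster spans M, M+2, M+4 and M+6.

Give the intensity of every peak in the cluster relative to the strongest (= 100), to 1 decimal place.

Element Qz pattern (n=2): 0.60875885 : 0.34294229 : 0.04829885
Rhenium pattern (n=1): 0.3740 : 0.6260
Convolve the two distributions (both contribute in 2-u steps):
  M: 0.60875885×0.3740 = 0.227676
  M+2: 0.60875885×0.6260 + 0.34294229×0.3740 = 0.509343
  M+4: 0.34294229×0.6260 + 0.04829885×0.3740 = 0.232746
  M+6: 0.04829885×0.6260 = 0.030235
Scale to base peak (0.509343) = 100: 44.7 : 100.0 : 45.7 : 5.9

44.7 : 100.0 : 45.7 : 5.9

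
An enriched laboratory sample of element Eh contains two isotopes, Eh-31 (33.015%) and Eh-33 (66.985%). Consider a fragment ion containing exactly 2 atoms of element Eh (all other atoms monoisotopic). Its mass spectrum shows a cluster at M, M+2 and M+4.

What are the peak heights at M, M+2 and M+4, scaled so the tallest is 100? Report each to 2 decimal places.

Each Eh atom is independently Eh-31 (p = 0.33015) or Eh-33 (q = 0.66985); the cluster is the binomial expansion (p + q)^2.
P(M) = 0.33015^2 = 0.108999
P(M+2) = 2 × 0.33015^1 × 0.66985^1 = 0.442302
P(M+4) = 0.66985^2 = 0.448699
The M+4 peak is largest (0.448699); scaling to 100 gives 24.29 : 98.57 : 100.00.

24.29 : 98.57 : 100.00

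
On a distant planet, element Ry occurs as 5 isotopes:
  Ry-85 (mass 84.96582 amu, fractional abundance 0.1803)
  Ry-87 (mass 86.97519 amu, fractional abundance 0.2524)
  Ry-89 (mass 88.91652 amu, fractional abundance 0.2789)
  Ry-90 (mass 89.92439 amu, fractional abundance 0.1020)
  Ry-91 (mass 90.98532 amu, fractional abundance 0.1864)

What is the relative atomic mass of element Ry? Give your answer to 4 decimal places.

88.2026 amu

Weight each isotope mass by its fractional abundance: 0.1803 × 84.96582 + 0.2524 × 86.97519 + 0.2789 × 88.91652 + 0.1020 × 89.92439 + 0.1864 × 90.98532
= 15.319337 + 21.952538 + 24.798817 + 9.172288 + 16.959664 = 88.202644 amu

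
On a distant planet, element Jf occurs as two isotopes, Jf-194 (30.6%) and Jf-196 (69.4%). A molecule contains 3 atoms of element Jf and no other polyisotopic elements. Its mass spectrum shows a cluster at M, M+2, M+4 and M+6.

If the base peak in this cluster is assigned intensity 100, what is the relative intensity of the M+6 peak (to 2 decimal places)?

75.60

Term probabilities: M 0.0287, M+2 0.1950, M+4 0.4421, M+6 0.3343. Base peak = M+4.
P(M+4) = C(3,2) × 0.306^1 × 0.694^2 = 3 × 0.3060 × 0.481636 = 0.442142 (base)
P(M+6) = C(3,3) × 0.306^0 × 0.694^3 = 1 × 1.0000 × 0.33425538 = 0.334255
Relative intensity = 0.334255 / 0.442142 × 100 = 75.60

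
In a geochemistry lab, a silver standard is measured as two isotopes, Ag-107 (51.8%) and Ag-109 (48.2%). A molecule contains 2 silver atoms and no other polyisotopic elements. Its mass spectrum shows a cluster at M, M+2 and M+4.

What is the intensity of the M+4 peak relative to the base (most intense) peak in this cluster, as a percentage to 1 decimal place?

46.5%

(0.518 + 0.482)^2 gives M 0.2683, M+2 0.4994, M+4 0.2323; the largest is M+2.
P(M+2) = C(2,1) × 0.518^1 × 0.482^1 = 2 × 0.5180 × 0.4820 = 0.499352 (base)
P(M+4) = C(2,2) × 0.518^0 × 0.482^2 = 1 × 1.0000 × 0.232324 = 0.232324
Relative intensity = 0.232324 / 0.499352 × 100 = 46.5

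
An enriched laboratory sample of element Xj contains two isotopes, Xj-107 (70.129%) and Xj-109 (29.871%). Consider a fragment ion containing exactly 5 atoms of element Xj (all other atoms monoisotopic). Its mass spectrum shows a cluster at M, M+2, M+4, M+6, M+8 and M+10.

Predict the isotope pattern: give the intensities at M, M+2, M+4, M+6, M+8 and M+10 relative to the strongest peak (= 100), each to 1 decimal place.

The 5 Xj atoms are independent, so intensities follow the terms of (0.70129 + 0.29871)^5.
P(M) = 0.70129^5 = 0.169624
P(M+2) = 5 × 0.70129^4 × 0.29871^1 = 0.361252
P(M+4) = 10 × 0.70129^3 × 0.29871^2 = 0.307746
P(M+6) = 10 × 0.70129^2 × 0.29871^3 = 0.131082
P(M+8) = 5 × 0.70129^1 × 0.29871^4 = 0.027917
P(M+10) = 0.29871^5 = 0.002378
The M+2 peak is largest (0.361252); scaling to 100 gives 47.0 : 100.0 : 85.2 : 36.3 : 7.7 : 0.7.

47.0 : 100.0 : 85.2 : 36.3 : 7.7 : 0.7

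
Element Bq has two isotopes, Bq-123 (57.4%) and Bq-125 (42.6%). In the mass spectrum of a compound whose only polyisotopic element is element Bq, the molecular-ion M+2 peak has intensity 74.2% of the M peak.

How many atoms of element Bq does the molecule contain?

For n independent Bq atoms, I(M+2)/I(M) = n · (abundance Bq-125) / (abundance Bq-123) = n · 0.426/0.574.
n = 0.742 × 0.574/0.426 = 1.00 ≈ 1

1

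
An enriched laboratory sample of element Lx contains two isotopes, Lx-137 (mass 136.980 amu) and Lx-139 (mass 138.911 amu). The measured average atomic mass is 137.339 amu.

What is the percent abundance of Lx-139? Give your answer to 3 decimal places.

Let x be the fractional abundance of Lx-137; then Lx-139 has abundance 1 − x.
136.980·x + 138.911·(1 − x) = 137.339
(136.980 − 138.911)·x = 137.339 − 138.911
x = -1.572 / -1.931 = 0.81409 → 81.409% Lx-137, 18.591% Lx-139.

18.591%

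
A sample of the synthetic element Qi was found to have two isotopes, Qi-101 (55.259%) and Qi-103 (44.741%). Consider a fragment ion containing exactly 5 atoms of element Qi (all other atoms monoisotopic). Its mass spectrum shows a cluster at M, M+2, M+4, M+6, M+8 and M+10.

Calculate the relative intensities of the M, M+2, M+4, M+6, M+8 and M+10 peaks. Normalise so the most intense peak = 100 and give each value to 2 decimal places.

15.25 : 61.75 : 100.00 : 80.97 : 32.78 : 5.31

The 5 Qi atoms are independent, so intensities follow the terms of (0.55259 + 0.44741)^5.
P(M) = 0.55259^5 = 0.051525
P(M+2) = 5 × 0.55259^4 × 0.44741^1 = 0.208587
P(M+4) = 10 × 0.55259^3 × 0.44741^2 = 0.337770
P(M+6) = 10 × 0.55259^2 × 0.44741^3 = 0.273478
P(M+8) = 5 × 0.55259^1 × 0.44741^4 = 0.110712
P(M+10) = 0.44741^5 = 0.017928
The M+4 peak is largest (0.337770); scaling to 100 gives 15.25 : 61.75 : 100.00 : 80.97 : 32.78 : 5.31.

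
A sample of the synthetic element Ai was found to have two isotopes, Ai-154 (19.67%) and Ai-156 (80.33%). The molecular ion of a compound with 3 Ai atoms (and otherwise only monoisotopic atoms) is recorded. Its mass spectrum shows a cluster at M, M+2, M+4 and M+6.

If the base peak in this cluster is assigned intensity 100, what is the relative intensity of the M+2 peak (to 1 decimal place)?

Binomial terms of (0.1967 + 0.8033)^3: M 0.0076, M+2 0.0932, M+4 0.3808, M+6 0.5184 → M+6 is the base peak.
P(M+6) = C(3,3) × 0.1967^0 × 0.8033^3 = 1 × 1.0000 × 0.51836217 = 0.518362 (base)
P(M+2) = C(3,1) × 0.1967^2 × 0.8033^1 = 3 × 0.03869089 × 0.8033 = 0.093241
Relative intensity = 0.093241 / 0.518362 × 100 = 18.0

18.0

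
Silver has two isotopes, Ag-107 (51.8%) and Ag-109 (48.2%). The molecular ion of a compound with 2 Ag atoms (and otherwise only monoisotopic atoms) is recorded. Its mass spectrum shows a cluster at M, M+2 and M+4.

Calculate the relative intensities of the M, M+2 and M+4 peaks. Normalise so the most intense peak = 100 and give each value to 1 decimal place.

The 2 Ag atoms are independent, so intensities follow the terms of (0.518 + 0.482)^2.
P(M) = 0.518^2 = 0.268324
P(M+2) = 2 × 0.518^1 × 0.482^1 = 0.499352
P(M+4) = 0.482^2 = 0.232324
The M+2 peak is largest (0.499352); scaling to 100 gives 53.7 : 100.0 : 46.5.

53.7 : 100.0 : 46.5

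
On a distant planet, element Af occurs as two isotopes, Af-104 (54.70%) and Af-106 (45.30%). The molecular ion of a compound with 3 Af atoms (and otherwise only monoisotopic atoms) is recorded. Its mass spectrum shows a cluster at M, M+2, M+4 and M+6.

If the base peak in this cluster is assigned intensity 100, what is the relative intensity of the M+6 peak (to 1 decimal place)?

(0.5470 + 0.4530)^3 gives M 0.1637, M+2 0.4066, M+4 0.3367, M+6 0.0930; the largest is M+2.
P(M+2) = C(3,1) × 0.5470^2 × 0.4530^1 = 3 × 0.299209 × 0.4530 = 0.406625 (base)
P(M+6) = C(3,3) × 0.5470^0 × 0.4530^3 = 1 × 1.0000 × 0.09295968 = 0.092960
Relative intensity = 0.092960 / 0.406625 × 100 = 22.9

22.9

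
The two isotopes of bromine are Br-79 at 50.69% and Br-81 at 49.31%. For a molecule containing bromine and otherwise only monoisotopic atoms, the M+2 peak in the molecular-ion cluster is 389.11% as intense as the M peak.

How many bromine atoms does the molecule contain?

4

With n Br atoms, P(M+2)/P(M) = C(n,1)·p^(n−1)q / p^n = n·q/p = n · 0.4931/0.5069.
n = 3.8911 × 0.5069/0.4931 = 4.00 ≈ 4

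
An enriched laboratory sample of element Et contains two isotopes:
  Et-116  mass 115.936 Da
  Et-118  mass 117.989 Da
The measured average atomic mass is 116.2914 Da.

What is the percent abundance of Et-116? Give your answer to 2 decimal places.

With x = fraction of Et-116 (so Et-118 is 1 − x):
115.936·x + 117.989·(1 − x) = 116.2914
(115.936 − 117.989)·x = 116.2914 − 117.989
x = -1.6976 / -2.053 = 0.82689 → 82.69% Et-116, 17.31% Et-118.

82.69%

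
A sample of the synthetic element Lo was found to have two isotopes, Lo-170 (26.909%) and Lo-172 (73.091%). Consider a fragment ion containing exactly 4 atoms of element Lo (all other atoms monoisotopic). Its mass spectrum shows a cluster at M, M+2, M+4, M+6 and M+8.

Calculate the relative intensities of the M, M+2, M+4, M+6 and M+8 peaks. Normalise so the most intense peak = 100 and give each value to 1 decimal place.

Each Lo atom is independently Lo-170 (p = 0.26909) or Lo-172 (q = 0.73091); the cluster is the binomial expansion (p + q)^4.
P(M) = 0.26909^4 = 0.005243
P(M+2) = 4 × 0.26909^3 × 0.73091^1 = 0.056966
P(M+4) = 6 × 0.26909^2 × 0.73091^2 = 0.232099
P(M+6) = 4 × 0.26909^1 × 0.73091^3 = 0.420290
P(M+8) = 0.73091^4 = 0.285401
The M+6 peak is largest (0.420290); scaling to 100 gives 1.2 : 13.6 : 55.2 : 100.0 : 67.9.

1.2 : 13.6 : 55.2 : 100.0 : 67.9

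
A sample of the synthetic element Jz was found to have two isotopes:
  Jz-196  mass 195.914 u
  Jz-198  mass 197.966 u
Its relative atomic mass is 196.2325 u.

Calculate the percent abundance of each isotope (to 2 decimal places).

Writing the weighted mean with unknown fraction x of Jz-196:
195.914·x + 197.966·(1 − x) = 196.2325
(195.914 − 197.966)·x = 196.2325 − 197.966
x = -1.7335 / -2.052 = 0.84479 → 84.48% Jz-196, 15.52% Jz-198.

Jz-196: 84.48%, Jz-198: 15.52%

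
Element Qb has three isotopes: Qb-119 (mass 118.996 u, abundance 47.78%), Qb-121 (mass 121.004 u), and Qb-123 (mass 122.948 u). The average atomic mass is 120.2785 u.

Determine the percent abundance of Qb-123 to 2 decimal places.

12.03%

Let x and y be the fractions of Qb-121 and Qb-123. Then x + y = 1 − 0.4778 = 0.5222 and 121.004x + 122.948y = 120.2785 − 0.4778×118.996 = 63.4222112.
Substituting: 121.004x + 122.948(0.5222 − x) = 63.4222112
(121.004 − 122.948)x = -0.7812344  ⇒  x = 0.40187, y = 0.12033
Qb-121: 40.19%, Qb-123: 12.03%.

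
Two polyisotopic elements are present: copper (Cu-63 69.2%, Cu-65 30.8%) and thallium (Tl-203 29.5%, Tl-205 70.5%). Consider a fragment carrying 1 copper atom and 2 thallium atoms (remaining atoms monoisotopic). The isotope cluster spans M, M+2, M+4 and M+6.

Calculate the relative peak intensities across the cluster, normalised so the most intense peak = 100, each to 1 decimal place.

Copper pattern (n=1): 0.6920 : 0.3080
Thallium pattern (n=2): 0.087025 : 0.41595 : 0.497025
Convolve the two distributions (both contribute in 2-u steps):
  M: 0.6920×0.087025 = 0.060221
  M+2: 0.6920×0.41595 + 0.3080×0.087025 = 0.314641
  M+4: 0.6920×0.497025 + 0.3080×0.41595 = 0.472054
  M+6: 0.3080×0.497025 = 0.153084
Scale to base peak (0.472054) = 100: 12.8 : 66.7 : 100.0 : 32.4

12.8 : 66.7 : 100.0 : 32.4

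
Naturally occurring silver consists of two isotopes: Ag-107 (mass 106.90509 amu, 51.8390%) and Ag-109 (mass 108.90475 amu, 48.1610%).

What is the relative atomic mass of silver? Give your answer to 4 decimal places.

Ar = Σ fᵢ·mᵢ = 0.518390 × 106.90509 + 0.481610 × 108.90475
= 55.418530 + 52.449617 = 107.868147 amu

107.8681 amu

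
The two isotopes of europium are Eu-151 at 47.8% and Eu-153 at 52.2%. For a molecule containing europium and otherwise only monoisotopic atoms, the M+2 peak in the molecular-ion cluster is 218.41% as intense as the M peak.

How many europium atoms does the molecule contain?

The M+2/M ratio from n Eu atoms is n · q/p = n · 0.522/0.478.
n = 2.1841 × 0.478/0.522 = 2.00 ≈ 2

2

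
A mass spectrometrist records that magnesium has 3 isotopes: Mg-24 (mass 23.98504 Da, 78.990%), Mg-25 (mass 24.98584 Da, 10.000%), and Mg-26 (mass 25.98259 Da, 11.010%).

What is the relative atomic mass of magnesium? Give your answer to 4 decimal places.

24.3051 Da

Weight each isotope mass by its fractional abundance: 0.78990 × 23.98504 + 0.10000 × 24.98584 + 0.11010 × 25.98259
= 18.945783 + 2.498584 + 2.860683 = 24.305050 Da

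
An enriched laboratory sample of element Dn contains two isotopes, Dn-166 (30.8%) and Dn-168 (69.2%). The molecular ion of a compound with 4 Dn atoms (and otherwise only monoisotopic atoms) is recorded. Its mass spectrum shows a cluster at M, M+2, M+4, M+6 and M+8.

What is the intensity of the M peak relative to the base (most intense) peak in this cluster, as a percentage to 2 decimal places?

(0.308 + 0.692)^4 gives M 0.0090, M+2 0.0809, M+4 0.2726, M+6 0.4083, M+8 0.2293; the largest is M+6.
P(M+6) = C(4,3) × 0.308^1 × 0.692^3 = 4 × 0.3080 × 0.33137389 = 0.408253 (base)
P(M) = C(4,0) × 0.308^4 × 0.692^0 = 1 × 0.00899918 × 1.0000 = 0.008999
Relative intensity = 0.008999 / 0.408253 × 100 = 2.20

2.20%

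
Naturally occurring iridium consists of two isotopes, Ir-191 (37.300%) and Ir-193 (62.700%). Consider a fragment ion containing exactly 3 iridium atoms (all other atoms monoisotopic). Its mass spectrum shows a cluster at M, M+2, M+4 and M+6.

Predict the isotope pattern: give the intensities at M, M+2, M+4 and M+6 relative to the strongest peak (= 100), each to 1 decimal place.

Each Ir atom is independently Ir-191 (p = 0.37300) or Ir-193 (q = 0.62700); the cluster is the binomial expansion (p + q)^3.
P(M) = 0.37300^3 = 0.051895
P(M+2) = 3 × 0.37300^2 × 0.62700^1 = 0.261702
P(M+4) = 3 × 0.37300^1 × 0.62700^2 = 0.439911
P(M+6) = 0.62700^3 = 0.246492
The M+4 peak is largest (0.439911); scaling to 100 gives 11.8 : 59.5 : 100.0 : 56.0.

11.8 : 59.5 : 100.0 : 56.0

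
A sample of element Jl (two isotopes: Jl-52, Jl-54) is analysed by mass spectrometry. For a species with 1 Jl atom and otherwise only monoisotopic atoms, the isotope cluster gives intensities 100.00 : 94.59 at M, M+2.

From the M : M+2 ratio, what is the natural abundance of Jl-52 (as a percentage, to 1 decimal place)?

51.4%

If p is the fraction of Jl that is Jl-52, then I(M+2)/I(M) = [C(1,1)·p^0·(1−p)] / p^1 = 1·(1−p)/p = 94.59/100.00 = 0.9459
(1−p)/p = 0.9459/1 = 0.9459  ⇒  p = 1/(1 + 0.9459) = 0.5139
Jl-52: 51.4%, Jl-54: 48.6%.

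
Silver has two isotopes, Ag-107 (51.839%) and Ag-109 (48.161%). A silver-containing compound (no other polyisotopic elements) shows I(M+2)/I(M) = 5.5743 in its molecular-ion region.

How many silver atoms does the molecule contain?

6

With n Ag atoms, P(M+2)/P(M) = C(n,1)·p^(n−1)q / p^n = n·q/p = n · 0.48161/0.51839.
n = 5.5743 × 0.51839/0.48161 = 6.00 ≈ 6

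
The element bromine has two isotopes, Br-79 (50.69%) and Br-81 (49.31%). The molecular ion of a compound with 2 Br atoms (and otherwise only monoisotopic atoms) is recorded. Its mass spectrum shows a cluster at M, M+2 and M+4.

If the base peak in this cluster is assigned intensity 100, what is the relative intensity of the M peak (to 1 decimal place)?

(0.5069 + 0.4931)^2 gives M 0.2569, M+2 0.4999, M+4 0.2431; the largest is M+2.
P(M+2) = C(2,1) × 0.5069^1 × 0.4931^1 = 2 × 0.5069 × 0.4931 = 0.499905 (base)
P(M) = C(2,0) × 0.5069^2 × 0.4931^0 = 1 × 0.25694761 × 1.0000 = 0.256948
Relative intensity = 0.256948 / 0.499905 × 100 = 51.4

51.4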